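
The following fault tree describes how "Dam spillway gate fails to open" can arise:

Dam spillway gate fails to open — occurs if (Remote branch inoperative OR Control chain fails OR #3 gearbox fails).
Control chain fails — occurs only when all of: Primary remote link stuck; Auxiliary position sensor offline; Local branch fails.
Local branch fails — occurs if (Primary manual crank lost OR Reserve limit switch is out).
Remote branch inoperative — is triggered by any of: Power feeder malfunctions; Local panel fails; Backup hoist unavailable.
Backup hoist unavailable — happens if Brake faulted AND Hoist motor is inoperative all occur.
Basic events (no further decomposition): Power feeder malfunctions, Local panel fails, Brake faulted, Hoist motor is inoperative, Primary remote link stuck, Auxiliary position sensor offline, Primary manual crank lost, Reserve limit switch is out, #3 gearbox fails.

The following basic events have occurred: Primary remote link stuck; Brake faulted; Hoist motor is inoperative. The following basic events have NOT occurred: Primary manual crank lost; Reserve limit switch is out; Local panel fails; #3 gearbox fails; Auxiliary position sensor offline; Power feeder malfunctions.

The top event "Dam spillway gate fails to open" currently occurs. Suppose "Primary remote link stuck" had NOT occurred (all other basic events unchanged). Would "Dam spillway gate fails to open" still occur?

Yes

Counterfactual: set "Primary remote link stuck" to not occurred.
Backup hoist unavailable [AND]: Brake faulted=occurs, Hoist motor is inoperative=occurs → all inputs occur → occurs.
Remote branch inoperative [OR]: Power feeder malfunctions=not, Local panel fails=not, Backup hoist unavailable=occurs → at least one input occurs → occurs.
Local branch fails [OR]: Primary manual crank lost=not, Reserve limit switch is out=not → no input occurs → does not occur.
Control chain fails [AND]: Primary remote link stuck=not, Auxiliary position sensor offline=not, Local branch fails=not → not all inputs occur → does not occur.
Dam spillway gate fails to open [OR]: Remote branch inoperative=occurs, Control chain fails=not, #3 gearbox fails=not → at least one input occurs → occurs.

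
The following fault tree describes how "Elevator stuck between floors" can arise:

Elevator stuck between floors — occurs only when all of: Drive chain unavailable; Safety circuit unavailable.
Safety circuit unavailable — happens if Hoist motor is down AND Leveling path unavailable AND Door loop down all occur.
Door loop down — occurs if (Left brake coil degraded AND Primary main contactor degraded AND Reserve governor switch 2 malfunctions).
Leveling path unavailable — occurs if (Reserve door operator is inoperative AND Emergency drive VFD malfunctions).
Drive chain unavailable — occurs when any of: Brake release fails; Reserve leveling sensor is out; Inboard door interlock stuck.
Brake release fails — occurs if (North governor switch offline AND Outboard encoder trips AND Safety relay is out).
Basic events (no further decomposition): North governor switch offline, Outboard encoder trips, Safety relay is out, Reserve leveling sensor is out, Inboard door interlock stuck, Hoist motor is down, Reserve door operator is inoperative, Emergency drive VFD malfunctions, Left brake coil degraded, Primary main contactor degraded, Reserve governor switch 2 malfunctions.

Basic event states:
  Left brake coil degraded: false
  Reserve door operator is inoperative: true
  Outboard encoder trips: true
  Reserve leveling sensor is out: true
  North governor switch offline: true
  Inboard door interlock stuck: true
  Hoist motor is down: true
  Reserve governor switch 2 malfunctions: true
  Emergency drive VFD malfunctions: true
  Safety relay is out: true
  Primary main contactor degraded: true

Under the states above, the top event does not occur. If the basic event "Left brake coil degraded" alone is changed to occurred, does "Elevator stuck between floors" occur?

Counterfactual: set "Left brake coil degraded" to occurred.
Brake release fails [AND]: North governor switch offline=occurs, Outboard encoder trips=occurs, Safety relay is out=occurs → all inputs occur → occurs.
Drive chain unavailable [OR]: Brake release fails=occurs, Reserve leveling sensor is out=occurs, Inboard door interlock stuck=occurs → at least one input occurs → occurs.
Leveling path unavailable [AND]: Reserve door operator is inoperative=occurs, Emergency drive VFD malfunctions=occurs → all inputs occur → occurs.
Door loop down [AND]: Left brake coil degraded=occurs, Primary main contactor degraded=occurs, Reserve governor switch 2 malfunctions=occurs → all inputs occur → occurs.
Safety circuit unavailable [AND]: Hoist motor is down=occurs, Leveling path unavailable=occurs, Door loop down=occurs → all inputs occur → occurs.
Elevator stuck between floors [AND]: Drive chain unavailable=occurs, Safety circuit unavailable=occurs → all inputs occur → occurs.

Yes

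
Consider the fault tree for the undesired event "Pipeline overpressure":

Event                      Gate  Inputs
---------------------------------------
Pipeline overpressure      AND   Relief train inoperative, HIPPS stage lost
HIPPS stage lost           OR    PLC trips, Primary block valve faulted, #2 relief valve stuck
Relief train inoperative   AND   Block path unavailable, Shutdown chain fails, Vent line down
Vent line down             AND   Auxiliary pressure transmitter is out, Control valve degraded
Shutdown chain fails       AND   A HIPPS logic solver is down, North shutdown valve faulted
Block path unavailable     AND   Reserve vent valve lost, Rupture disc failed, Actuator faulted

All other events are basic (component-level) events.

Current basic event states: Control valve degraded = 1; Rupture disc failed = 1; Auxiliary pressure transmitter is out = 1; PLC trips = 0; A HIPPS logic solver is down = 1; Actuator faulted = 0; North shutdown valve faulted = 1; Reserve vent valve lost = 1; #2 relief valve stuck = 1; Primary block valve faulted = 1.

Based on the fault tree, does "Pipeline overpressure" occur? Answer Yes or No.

Block path unavailable [AND]: Reserve vent valve lost=occurs, Rupture disc failed=occurs, Actuator faulted=not → not all inputs occur → does not occur.
Shutdown chain fails [AND]: A HIPPS logic solver is down=occurs, North shutdown valve faulted=occurs → all inputs occur → occurs.
Vent line down [AND]: Auxiliary pressure transmitter is out=occurs, Control valve degraded=occurs → all inputs occur → occurs.
Relief train inoperative [AND]: Block path unavailable=not, Shutdown chain fails=occurs, Vent line down=occurs → not all inputs occur → does not occur.
HIPPS stage lost [OR]: PLC trips=not, Primary block valve faulted=occurs, #2 relief valve stuck=occurs → at least one input occurs → occurs.
Pipeline overpressure [AND]: Relief train inoperative=not, HIPPS stage lost=occurs → not all inputs occur → does not occur.

No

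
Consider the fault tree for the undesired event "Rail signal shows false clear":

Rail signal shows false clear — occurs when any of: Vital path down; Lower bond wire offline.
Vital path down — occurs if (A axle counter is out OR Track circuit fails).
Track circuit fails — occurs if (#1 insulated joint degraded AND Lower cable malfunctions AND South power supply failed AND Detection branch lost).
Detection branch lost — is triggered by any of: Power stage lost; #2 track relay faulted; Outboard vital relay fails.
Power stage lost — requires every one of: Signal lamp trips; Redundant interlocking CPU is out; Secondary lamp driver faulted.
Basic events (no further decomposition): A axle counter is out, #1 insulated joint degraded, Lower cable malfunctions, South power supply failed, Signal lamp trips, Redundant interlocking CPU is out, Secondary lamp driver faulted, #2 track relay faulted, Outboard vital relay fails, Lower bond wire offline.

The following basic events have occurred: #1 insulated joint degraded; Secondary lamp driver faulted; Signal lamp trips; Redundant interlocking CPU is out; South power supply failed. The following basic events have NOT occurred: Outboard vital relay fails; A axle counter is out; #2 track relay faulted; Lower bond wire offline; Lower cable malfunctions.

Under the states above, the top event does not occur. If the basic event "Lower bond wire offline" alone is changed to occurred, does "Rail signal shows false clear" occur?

Yes

Counterfactual: set "Lower bond wire offline" to occurred.
Power stage lost [AND]: Signal lamp trips=occurs, Redundant interlocking CPU is out=occurs, Secondary lamp driver faulted=occurs → all inputs occur → occurs.
Detection branch lost [OR]: Power stage lost=occurs, #2 track relay faulted=not, Outboard vital relay fails=not → at least one input occurs → occurs.
Track circuit fails [AND]: #1 insulated joint degraded=occurs, Lower cable malfunctions=not, South power supply failed=occurs, Detection branch lost=occurs → not all inputs occur → does not occur.
Vital path down [OR]: A axle counter is out=not, Track circuit fails=not → no input occurs → does not occur.
Rail signal shows false clear [OR]: Vital path down=not, Lower bond wire offline=occurs → at least one input occurs → occurs.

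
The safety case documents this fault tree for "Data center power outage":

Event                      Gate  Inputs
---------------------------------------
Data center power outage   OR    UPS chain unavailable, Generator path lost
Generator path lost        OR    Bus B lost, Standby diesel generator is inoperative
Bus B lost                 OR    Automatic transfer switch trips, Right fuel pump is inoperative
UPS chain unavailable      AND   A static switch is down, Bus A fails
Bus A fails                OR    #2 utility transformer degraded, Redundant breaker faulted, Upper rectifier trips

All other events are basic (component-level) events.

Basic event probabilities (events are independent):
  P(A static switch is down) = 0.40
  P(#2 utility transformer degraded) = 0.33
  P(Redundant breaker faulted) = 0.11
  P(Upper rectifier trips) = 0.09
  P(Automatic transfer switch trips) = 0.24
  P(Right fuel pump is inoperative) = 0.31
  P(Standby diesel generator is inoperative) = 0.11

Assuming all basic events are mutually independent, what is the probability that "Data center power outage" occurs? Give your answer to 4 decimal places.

0.6187

P(Bus A fails) [OR] = 1 − (1−0.33) × (1−0.11) × (1−0.09) = 0.457367
P(UPS chain unavailable) [AND] = 0.40 × 0.457367 = 0.182947
P(Bus B lost) [OR] = 1 − (1−0.24) × (1−0.31) = 0.475600
P(Generator path lost) [OR] = 1 − (1−0.475600) × (1−0.11) = 0.533284
P(Data center power outage) [OR] = 1 − (1−0.182947) × (1−0.533284) = 0.618668
Rounded to 4 decimal places: P(Data center power outage) ≈ 0.6187.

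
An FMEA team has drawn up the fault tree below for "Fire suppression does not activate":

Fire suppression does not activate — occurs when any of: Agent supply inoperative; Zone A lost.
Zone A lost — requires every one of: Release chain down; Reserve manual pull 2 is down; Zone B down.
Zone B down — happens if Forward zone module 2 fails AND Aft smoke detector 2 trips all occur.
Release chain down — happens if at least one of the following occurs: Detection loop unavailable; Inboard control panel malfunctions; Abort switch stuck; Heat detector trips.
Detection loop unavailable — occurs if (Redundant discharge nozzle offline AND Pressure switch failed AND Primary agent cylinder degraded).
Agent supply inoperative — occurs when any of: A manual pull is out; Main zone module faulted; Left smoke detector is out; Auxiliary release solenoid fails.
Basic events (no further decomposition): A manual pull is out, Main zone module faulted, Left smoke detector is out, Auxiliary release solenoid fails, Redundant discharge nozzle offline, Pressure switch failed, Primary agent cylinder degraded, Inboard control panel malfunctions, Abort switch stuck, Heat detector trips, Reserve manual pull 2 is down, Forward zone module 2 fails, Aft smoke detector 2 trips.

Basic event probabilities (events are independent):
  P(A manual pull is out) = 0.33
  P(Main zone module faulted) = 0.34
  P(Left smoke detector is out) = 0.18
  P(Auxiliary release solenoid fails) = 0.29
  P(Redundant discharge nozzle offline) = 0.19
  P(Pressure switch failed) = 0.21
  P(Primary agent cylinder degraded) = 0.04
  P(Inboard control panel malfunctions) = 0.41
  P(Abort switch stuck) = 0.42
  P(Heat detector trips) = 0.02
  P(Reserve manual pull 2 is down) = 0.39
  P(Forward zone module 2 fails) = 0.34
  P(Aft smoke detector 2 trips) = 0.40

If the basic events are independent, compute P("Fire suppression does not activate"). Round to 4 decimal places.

0.7516

P(Agent supply inoperative) [OR] = 1 − (1−0.33) × (1−0.34) × (1−0.18) × (1−0.29) = 0.742551
P(Detection loop unavailable) [AND] = 0.19 × 0.21 × 0.04 = 0.001596
P(Release chain down) [OR] = 1 − (1−0.001596) × (1−0.41) × (1−0.42) × (1−0.02) = 0.665179
P(Zone B down) [AND] = 0.34 × 0.40 = 0.136000
P(Zone A lost) [AND] = 0.665179 × 0.39 × 0.136000 = 0.035281
P(Fire suppression does not activate) [OR] = 1 − (1−0.742551) × (1−0.035281) = 0.751634
Rounded to 4 decimal places: P(Fire suppression does not activate) ≈ 0.7516.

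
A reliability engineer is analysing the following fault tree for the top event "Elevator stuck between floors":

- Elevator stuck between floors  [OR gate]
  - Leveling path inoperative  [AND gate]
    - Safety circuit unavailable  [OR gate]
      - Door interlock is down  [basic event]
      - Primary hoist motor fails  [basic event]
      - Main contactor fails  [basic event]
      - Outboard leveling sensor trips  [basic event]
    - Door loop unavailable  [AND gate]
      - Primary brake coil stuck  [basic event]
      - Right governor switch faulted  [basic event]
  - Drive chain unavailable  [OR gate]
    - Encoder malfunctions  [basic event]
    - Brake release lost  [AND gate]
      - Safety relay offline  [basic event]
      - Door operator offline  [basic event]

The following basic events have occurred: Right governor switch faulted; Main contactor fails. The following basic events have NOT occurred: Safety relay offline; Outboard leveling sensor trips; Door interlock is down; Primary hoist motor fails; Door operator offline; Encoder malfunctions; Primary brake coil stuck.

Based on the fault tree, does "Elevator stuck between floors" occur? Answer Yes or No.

Safety circuit unavailable [OR]: Door interlock is down=not, Primary hoist motor fails=not, Main contactor fails=occurs, Outboard leveling sensor trips=not → at least one input occurs → occurs.
Door loop unavailable [AND]: Primary brake coil stuck=not, Right governor switch faulted=occurs → not all inputs occur → does not occur.
Leveling path inoperative [AND]: Safety circuit unavailable=occurs, Door loop unavailable=not → not all inputs occur → does not occur.
Brake release lost [AND]: Safety relay offline=not, Door operator offline=not → not all inputs occur → does not occur.
Drive chain unavailable [OR]: Encoder malfunctions=not, Brake release lost=not → no input occurs → does not occur.
Elevator stuck between floors [OR]: Leveling path inoperative=not, Drive chain unavailable=not → no input occurs → does not occur.

No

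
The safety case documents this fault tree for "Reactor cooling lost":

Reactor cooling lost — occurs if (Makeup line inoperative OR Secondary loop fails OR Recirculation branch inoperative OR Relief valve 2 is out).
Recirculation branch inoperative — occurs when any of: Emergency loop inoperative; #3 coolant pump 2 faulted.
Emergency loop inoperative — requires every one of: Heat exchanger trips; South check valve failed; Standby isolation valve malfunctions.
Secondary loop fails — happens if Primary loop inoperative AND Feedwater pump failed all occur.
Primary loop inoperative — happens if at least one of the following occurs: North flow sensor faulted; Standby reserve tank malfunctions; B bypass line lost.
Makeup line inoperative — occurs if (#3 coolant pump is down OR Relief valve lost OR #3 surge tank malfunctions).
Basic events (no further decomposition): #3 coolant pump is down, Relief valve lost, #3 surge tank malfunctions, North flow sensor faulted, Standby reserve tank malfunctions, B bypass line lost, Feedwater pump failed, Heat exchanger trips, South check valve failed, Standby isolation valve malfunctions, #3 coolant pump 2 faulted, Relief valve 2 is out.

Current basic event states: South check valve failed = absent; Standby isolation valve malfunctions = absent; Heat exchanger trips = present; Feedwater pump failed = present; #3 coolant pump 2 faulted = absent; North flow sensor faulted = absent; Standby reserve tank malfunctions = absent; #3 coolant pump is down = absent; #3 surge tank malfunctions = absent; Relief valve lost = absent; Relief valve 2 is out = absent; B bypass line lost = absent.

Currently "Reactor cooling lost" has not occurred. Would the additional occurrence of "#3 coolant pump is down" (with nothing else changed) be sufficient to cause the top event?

Counterfactual: set "#3 coolant pump is down" to occurred.
Makeup line inoperative [OR]: #3 coolant pump is down=occurs, Relief valve lost=not, #3 surge tank malfunctions=not → at least one input occurs → occurs.
Primary loop inoperative [OR]: North flow sensor faulted=not, Standby reserve tank malfunctions=not, B bypass line lost=not → no input occurs → does not occur.
Secondary loop fails [AND]: Primary loop inoperative=not, Feedwater pump failed=occurs → not all inputs occur → does not occur.
Emergency loop inoperative [AND]: Heat exchanger trips=occurs, South check valve failed=not, Standby isolation valve malfunctions=not → not all inputs occur → does not occur.
Recirculation branch inoperative [OR]: Emergency loop inoperative=not, #3 coolant pump 2 faulted=not → no input occurs → does not occur.
Reactor cooling lost [OR]: Makeup line inoperative=occurs, Secondary loop fails=not, Recirculation branch inoperative=not, Relief valve 2 is out=not → at least one input occurs → occurs.

Yes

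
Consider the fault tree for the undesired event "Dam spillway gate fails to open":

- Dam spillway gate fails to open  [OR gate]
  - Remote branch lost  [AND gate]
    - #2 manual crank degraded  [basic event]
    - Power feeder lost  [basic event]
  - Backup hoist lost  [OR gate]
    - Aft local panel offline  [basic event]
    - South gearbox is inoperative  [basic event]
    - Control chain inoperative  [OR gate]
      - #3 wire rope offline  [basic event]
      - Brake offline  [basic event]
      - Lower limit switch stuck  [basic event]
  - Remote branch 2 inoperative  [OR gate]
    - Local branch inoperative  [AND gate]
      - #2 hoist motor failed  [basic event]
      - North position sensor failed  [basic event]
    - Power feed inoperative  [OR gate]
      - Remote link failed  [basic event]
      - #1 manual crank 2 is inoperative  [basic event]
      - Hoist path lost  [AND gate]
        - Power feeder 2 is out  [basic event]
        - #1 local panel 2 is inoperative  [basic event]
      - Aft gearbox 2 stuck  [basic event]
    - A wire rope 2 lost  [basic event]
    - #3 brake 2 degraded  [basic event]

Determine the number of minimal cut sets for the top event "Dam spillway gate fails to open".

13

Remote branch lost [AND]: one cut set from each child combined → 1 × 1 = 1 cut set(s).
Control chain inoperative [OR]: union of children's cut sets → 3 cut set(s).
Backup hoist lost [OR]: union of children's cut sets → 5 cut set(s).
Local branch inoperative [AND]: one cut set from each child combined → 1 × 1 = 1 cut set(s).
Hoist path lost [AND]: one cut set from each child combined → 1 × 1 = 1 cut set(s).
Power feed inoperative [OR]: union of children's cut sets → 4 cut set(s).
Remote branch 2 inoperative [OR]: union of children's cut sets → 7 cut set(s).
Dam spillway gate fails to open [OR]: union of children's cut sets → 13 cut set(s).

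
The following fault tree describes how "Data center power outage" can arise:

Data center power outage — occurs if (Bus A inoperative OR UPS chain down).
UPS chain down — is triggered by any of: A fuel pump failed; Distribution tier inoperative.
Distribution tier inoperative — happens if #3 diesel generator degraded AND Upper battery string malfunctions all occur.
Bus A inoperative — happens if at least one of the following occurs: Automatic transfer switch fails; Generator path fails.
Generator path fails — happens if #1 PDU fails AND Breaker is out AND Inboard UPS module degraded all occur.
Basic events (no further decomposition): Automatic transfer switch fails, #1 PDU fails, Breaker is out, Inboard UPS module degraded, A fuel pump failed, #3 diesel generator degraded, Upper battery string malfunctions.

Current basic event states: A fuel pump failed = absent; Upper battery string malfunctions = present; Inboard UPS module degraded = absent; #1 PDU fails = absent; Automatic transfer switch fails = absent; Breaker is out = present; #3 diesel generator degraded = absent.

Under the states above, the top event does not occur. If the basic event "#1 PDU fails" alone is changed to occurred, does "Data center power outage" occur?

No

Counterfactual: set "#1 PDU fails" to occurred.
Generator path fails [AND]: #1 PDU fails=occurs, Breaker is out=occurs, Inboard UPS module degraded=not → not all inputs occur → does not occur.
Bus A inoperative [OR]: Automatic transfer switch fails=not, Generator path fails=not → no input occurs → does not occur.
Distribution tier inoperative [AND]: #3 diesel generator degraded=not, Upper battery string malfunctions=occurs → not all inputs occur → does not occur.
UPS chain down [OR]: A fuel pump failed=not, Distribution tier inoperative=not → no input occurs → does not occur.
Data center power outage [OR]: Bus A inoperative=not, UPS chain down=not → no input occurs → does not occur.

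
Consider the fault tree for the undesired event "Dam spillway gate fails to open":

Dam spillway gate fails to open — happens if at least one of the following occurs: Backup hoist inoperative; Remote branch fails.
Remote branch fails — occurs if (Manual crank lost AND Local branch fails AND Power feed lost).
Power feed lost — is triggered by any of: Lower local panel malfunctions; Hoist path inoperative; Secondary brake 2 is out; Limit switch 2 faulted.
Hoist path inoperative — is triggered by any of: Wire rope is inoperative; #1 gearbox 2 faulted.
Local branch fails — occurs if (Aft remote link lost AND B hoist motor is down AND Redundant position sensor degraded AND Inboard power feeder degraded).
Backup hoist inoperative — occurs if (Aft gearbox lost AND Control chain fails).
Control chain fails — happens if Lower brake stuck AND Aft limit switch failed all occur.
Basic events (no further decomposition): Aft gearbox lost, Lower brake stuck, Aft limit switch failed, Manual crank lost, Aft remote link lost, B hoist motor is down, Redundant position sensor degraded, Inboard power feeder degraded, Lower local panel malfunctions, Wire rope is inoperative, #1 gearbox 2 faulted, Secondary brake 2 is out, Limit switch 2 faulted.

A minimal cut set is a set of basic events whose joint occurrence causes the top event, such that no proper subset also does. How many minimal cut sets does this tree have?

6

Control chain fails [AND]: one cut set from each child combined → 1 × 1 = 1 cut set(s).
Backup hoist inoperative [AND]: one cut set from each child combined → 1 × 1 = 1 cut set(s).
Local branch fails [AND]: one cut set from each child combined → 1 × 1 × 1 × 1 = 1 cut set(s).
Hoist path inoperative [OR]: union of children's cut sets → 2 cut set(s).
Power feed lost [OR]: union of children's cut sets → 5 cut set(s).
Remote branch fails [AND]: one cut set from each child combined → 1 × 1 × 5 = 5 cut set(s).
Dam spillway gate fails to open [OR]: union of children's cut sets → 6 cut set(s).
Minimal cut sets: {Aft gearbox lost, Aft limit switch failed, Lower brake stuck}; {Aft remote link lost, B hoist motor is down, Inboard power feeder degraded, Lower local panel malfunctions, Manual crank lost, Redundant position sensor degraded}; {Aft remote link lost, B hoist motor is down, Inboard power feeder degraded, Manual crank lost, Redundant position sensor degraded, Wire rope is inoperative}; {#1 gearbox 2 faulted, Aft remote link lost, B hoist motor is down, Inboard power feeder degraded, Manual crank lost, Redundant position sensor degraded}; {Aft remote link lost, B hoist motor is down, Inboard power feeder degraded, Manual crank lost, Redundant position sensor degraded, Secondary brake 2 is out}; {Aft remote link lost, B hoist motor is down, Inboard power feeder degraded, Limit switch 2 faulted, Manual crank lost, Redundant position sensor degraded}.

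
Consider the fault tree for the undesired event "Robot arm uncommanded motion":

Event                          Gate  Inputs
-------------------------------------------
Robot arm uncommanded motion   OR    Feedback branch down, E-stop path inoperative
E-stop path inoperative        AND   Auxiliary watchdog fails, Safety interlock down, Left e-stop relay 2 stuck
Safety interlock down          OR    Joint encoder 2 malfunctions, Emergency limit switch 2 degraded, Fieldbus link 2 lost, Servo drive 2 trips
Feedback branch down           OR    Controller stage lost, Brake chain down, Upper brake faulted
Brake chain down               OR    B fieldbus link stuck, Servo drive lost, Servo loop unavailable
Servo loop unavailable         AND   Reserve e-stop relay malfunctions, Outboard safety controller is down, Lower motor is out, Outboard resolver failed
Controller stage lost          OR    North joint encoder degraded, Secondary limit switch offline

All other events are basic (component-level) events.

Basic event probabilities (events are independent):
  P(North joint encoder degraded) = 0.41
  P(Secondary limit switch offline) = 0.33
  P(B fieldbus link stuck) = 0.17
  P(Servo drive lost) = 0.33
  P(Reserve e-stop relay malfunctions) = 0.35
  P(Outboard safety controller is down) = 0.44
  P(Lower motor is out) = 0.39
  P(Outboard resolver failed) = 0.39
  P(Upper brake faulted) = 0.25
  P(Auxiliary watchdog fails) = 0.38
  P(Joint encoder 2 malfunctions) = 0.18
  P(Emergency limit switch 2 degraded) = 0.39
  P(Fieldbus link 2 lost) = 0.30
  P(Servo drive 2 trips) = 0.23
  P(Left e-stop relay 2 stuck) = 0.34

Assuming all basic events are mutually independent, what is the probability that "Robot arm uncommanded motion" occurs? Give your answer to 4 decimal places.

P(Controller stage lost) [OR] = 1 − (1−0.41) × (1−0.33) = 0.604700
P(Servo loop unavailable) [AND] = 0.35 × 0.44 × 0.39 × 0.39 = 0.023423
P(Brake chain down) [OR] = 1 − (1−0.17) × (1−0.33) × (1−0.023423) = 0.456926
P(Feedback branch down) [OR] = 1 − (1−0.604700) × (1−0.456926) × (1−0.25) = 0.838992
P(Safety interlock down) [OR] = 1 − (1−0.18) × (1−0.39) × (1−0.30) × (1−0.23) = 0.730392
P(E-stop path inoperative) [AND] = 0.38 × 0.730392 × 0.34 = 0.094367
P(Robot arm uncommanded motion) [OR] = 1 − (1−0.838992) × (1−0.094367) = 0.854186
Rounded to 4 decimal places: P(Robot arm uncommanded motion) ≈ 0.8542.

0.8542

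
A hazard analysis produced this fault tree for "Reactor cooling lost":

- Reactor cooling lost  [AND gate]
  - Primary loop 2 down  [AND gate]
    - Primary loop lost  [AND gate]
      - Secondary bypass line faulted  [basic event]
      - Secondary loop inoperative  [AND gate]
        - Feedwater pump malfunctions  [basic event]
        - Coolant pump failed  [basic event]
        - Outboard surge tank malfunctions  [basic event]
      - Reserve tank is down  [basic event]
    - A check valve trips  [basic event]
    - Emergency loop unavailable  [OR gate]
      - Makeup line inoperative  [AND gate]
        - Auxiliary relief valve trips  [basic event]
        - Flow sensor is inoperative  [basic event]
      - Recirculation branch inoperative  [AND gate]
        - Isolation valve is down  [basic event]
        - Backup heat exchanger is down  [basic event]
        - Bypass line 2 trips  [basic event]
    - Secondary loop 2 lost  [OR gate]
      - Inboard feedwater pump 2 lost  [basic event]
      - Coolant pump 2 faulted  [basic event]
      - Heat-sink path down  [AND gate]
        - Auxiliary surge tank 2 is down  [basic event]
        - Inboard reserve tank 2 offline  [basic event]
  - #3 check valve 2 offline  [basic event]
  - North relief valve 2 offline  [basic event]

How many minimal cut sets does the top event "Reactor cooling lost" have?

6

Secondary loop inoperative [AND]: one cut set from each child combined → 1 × 1 × 1 = 1 cut set(s).
Primary loop lost [AND]: one cut set from each child combined → 1 × 1 × 1 = 1 cut set(s).
Makeup line inoperative [AND]: one cut set from each child combined → 1 × 1 = 1 cut set(s).
Recirculation branch inoperative [AND]: one cut set from each child combined → 1 × 1 × 1 = 1 cut set(s).
Emergency loop unavailable [OR]: union of children's cut sets → 2 cut set(s).
Heat-sink path down [AND]: one cut set from each child combined → 1 × 1 = 1 cut set(s).
Secondary loop 2 lost [OR]: union of children's cut sets → 3 cut set(s).
Primary loop 2 down [AND]: one cut set from each child combined → 1 × 1 × 2 × 3 = 6 cut set(s).
Reactor cooling lost [AND]: one cut set from each child combined → 6 × 1 × 1 = 6 cut set(s).
Minimal cut sets: {#3 check valve 2 offline, A check valve trips, Auxiliary relief valve trips, Coolant pump failed, Feedwater pump malfunctions, Flow sensor is inoperative, Inboard feedwater pump 2 lost, North relief valve 2 offline, Outboard surge tank malfunctions, Reserve tank is down, Secondary bypass line faulted}; {#3 check valve 2 offline, A check valve trips, Auxiliary relief valve trips, Coolant pump 2 faulted, Coolant pump failed, Feedwater pump malfunctions, Flow sensor is inoperative, North relief valve 2 offline, Outboard surge tank malfunctions, Reserve tank is down, Secondary bypass line faulted}; {#3 check valve 2 offline, A check valve trips, Auxiliary relief valve trips, Auxiliary surge tank 2 is down, Coolant pump failed, Feedwater pump malfunctions, Flow sensor is inoperative, Inboard reserve tank 2 offline, North relief valve 2 offline, Outboard surge tank malfunctions, Reserve tank is down, Secondary bypass line faulted}; {#3 check valve 2 offline, A check valve trips, Backup heat exchanger is down, Bypass line 2 trips, Coolant pump failed, Feedwater pump malfunctions, Inboard feedwater pump 2 lost, Isolation valve is down, North relief valve 2 offline, Outboard surge tank malfunctions, Reserve tank is down, Secondary bypass line faulted}; {#3 check valve 2 offline, A check valve trips, Backup heat exchanger is down, Bypass line 2 trips, Coolant pump 2 faulted, Coolant pump failed, Feedwater pump malfunctions, Isolation valve is down, North relief valve 2 offline, Outboard surge tank malfunctions, Reserve tank is down, Secondary bypass line faulted}; {#3 check valve 2 offline, A check valve trips, Auxiliary surge tank 2 is down, Backup heat exchanger is down, Bypass line 2 trips, Coolant pump failed, Feedwater pump malfunctions, Inboard reserve tank 2 offline, Isolation valve is down, North relief valve 2 offline, Outboard surge tank malfunctions, Reserve tank is down, Secondary bypass line faulted}.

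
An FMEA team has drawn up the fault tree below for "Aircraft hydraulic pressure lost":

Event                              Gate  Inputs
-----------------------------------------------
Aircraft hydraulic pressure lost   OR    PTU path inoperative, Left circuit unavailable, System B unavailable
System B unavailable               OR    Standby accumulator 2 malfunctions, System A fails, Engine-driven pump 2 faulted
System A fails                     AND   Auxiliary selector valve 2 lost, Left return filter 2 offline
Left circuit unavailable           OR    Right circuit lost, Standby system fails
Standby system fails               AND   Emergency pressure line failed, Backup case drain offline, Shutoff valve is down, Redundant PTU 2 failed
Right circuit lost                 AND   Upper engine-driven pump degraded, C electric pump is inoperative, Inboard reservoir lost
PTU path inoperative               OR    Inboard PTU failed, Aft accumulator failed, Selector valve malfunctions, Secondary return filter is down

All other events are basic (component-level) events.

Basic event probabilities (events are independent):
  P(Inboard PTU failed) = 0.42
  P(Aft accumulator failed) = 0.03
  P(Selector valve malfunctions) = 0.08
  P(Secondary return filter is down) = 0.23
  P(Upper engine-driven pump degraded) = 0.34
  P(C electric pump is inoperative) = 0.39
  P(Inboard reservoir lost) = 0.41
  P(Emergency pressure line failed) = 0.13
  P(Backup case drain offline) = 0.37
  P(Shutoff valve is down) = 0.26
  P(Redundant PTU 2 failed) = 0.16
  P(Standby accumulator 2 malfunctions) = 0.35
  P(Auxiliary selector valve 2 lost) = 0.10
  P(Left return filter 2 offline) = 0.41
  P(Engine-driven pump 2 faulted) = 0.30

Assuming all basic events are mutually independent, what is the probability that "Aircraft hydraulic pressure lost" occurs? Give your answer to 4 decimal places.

0.8359

P(PTU path inoperative) [OR] = 1 − (1−0.42) × (1−0.03) × (1−0.08) × (1−0.23) = 0.601454
P(Right circuit lost) [AND] = 0.34 × 0.39 × 0.41 = 0.054366
P(Standby system fails) [AND] = 0.13 × 0.37 × 0.26 × 0.16 = 0.002001
P(Left circuit unavailable) [OR] = 1 − (1−0.054366) × (1−0.002001) = 0.056258
P(System A fails) [AND] = 0.10 × 0.41 = 0.041000
P(System B unavailable) [OR] = 1 − (1−0.35) × (1−0.041000) × (1−0.30) = 0.563655
P(Aircraft hydraulic pressure lost) [OR] = 1 − (1−0.601454) × (1−0.056258) × (1−0.563655) = 0.835880
Rounded to 4 decimal places: P(Aircraft hydraulic pressure lost) ≈ 0.8359.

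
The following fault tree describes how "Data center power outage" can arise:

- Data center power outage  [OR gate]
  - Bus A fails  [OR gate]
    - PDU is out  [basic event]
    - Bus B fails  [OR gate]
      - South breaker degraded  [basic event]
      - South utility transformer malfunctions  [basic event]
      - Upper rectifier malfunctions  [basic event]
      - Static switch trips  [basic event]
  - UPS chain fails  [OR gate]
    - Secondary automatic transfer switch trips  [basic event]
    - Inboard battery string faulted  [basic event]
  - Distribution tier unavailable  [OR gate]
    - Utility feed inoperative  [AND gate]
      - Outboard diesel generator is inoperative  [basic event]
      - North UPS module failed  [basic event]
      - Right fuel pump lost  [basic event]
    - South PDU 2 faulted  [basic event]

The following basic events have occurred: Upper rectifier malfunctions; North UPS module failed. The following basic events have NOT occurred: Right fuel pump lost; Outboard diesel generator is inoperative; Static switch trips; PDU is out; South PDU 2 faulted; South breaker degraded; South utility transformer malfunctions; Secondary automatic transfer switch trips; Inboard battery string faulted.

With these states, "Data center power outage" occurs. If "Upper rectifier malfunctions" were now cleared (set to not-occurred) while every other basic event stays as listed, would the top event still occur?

No

Counterfactual: set "Upper rectifier malfunctions" to not occurred.
Bus B fails [OR]: South breaker degraded=not, South utility transformer malfunctions=not, Upper rectifier malfunctions=not, Static switch trips=not → no input occurs → does not occur.
Bus A fails [OR]: PDU is out=not, Bus B fails=not → no input occurs → does not occur.
UPS chain fails [OR]: Secondary automatic transfer switch trips=not, Inboard battery string faulted=not → no input occurs → does not occur.
Utility feed inoperative [AND]: Outboard diesel generator is inoperative=not, North UPS module failed=occurs, Right fuel pump lost=not → not all inputs occur → does not occur.
Distribution tier unavailable [OR]: Utility feed inoperative=not, South PDU 2 faulted=not → no input occurs → does not occur.
Data center power outage [OR]: Bus A fails=not, UPS chain fails=not, Distribution tier unavailable=not → no input occurs → does not occur.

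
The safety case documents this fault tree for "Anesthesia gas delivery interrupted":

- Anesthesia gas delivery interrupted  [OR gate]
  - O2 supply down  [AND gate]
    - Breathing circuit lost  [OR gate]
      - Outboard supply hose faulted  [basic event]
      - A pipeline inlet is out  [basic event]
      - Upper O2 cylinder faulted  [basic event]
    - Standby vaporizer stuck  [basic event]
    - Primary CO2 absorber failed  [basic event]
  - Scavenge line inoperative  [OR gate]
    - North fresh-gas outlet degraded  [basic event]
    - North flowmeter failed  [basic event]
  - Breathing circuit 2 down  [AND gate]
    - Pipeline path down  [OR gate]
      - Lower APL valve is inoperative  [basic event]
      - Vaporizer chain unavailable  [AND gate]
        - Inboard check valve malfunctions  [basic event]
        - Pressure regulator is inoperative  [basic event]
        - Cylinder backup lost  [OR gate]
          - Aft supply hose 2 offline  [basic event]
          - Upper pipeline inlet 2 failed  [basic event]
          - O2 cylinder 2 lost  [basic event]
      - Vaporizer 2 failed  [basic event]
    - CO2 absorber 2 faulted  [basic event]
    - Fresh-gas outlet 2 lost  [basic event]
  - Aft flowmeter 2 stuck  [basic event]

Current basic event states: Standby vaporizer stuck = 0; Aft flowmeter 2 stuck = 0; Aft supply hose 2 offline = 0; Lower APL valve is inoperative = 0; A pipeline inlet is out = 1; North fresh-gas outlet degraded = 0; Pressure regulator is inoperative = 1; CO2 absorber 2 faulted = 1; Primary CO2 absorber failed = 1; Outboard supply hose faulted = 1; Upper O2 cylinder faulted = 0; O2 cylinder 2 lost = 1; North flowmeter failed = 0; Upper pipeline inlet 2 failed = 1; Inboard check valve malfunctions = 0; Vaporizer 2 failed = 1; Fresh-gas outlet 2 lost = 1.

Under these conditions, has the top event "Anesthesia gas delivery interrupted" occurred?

Yes

Breathing circuit lost [OR]: Outboard supply hose faulted=occurs, A pipeline inlet is out=occurs, Upper O2 cylinder faulted=not → at least one input occurs → occurs.
O2 supply down [AND]: Breathing circuit lost=occurs, Standby vaporizer stuck=not, Primary CO2 absorber failed=occurs → not all inputs occur → does not occur.
Scavenge line inoperative [OR]: North fresh-gas outlet degraded=not, North flowmeter failed=not → no input occurs → does not occur.
Cylinder backup lost [OR]: Aft supply hose 2 offline=not, Upper pipeline inlet 2 failed=occurs, O2 cylinder 2 lost=occurs → at least one input occurs → occurs.
Vaporizer chain unavailable [AND]: Inboard check valve malfunctions=not, Pressure regulator is inoperative=occurs, Cylinder backup lost=occurs → not all inputs occur → does not occur.
Pipeline path down [OR]: Lower APL valve is inoperative=not, Vaporizer chain unavailable=not, Vaporizer 2 failed=occurs → at least one input occurs → occurs.
Breathing circuit 2 down [AND]: Pipeline path down=occurs, CO2 absorber 2 faulted=occurs, Fresh-gas outlet 2 lost=occurs → all inputs occur → occurs.
Anesthesia gas delivery interrupted [OR]: O2 supply down=not, Scavenge line inoperative=not, Breathing circuit 2 down=occurs, Aft flowmeter 2 stuck=not → at least one input occurs → occurs.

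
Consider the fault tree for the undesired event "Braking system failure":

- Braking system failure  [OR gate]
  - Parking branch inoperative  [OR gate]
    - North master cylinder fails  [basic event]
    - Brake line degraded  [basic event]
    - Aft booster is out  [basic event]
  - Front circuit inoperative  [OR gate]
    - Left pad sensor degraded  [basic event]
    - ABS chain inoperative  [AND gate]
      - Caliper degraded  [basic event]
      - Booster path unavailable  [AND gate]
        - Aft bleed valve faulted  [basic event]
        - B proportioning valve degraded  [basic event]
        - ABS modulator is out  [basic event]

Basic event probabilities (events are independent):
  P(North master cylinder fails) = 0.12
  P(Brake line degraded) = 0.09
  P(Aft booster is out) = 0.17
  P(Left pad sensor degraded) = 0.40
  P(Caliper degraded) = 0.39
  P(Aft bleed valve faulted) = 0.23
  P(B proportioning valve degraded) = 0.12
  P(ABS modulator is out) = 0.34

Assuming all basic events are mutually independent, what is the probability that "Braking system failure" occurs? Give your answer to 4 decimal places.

0.6027

P(Parking branch inoperative) [OR] = 1 − (1−0.12) × (1−0.09) × (1−0.17) = 0.335336
P(Booster path unavailable) [AND] = 0.23 × 0.12 × 0.34 = 0.009384
P(ABS chain inoperative) [AND] = 0.39 × 0.009384 = 0.003660
P(Front circuit inoperative) [OR] = 1 − (1−0.40) × (1−0.003660) = 0.402196
P(Braking system failure) [OR] = 1 − (1−0.335336) × (1−0.402196) = 0.602661
Rounded to 4 decimal places: P(Braking system failure) ≈ 0.6027.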